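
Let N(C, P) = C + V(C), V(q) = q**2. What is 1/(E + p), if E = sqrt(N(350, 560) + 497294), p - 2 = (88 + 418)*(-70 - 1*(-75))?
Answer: 633/1447720 - 7*sqrt(791)/1447720 ≈ 0.00030125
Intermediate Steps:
N(C, P) = C + C**2
p = 2532 (p = 2 + (88 + 418)*(-70 - 1*(-75)) = 2 + 506*(-70 + 75) = 2 + 506*5 = 2 + 2530 = 2532)
E = 28*sqrt(791) (E = sqrt(350*(1 + 350) + 497294) = sqrt(350*351 + 497294) = sqrt(122850 + 497294) = sqrt(620144) = 28*sqrt(791) ≈ 787.49)
1/(E + p) = 1/(28*sqrt(791) + 2532) = 1/(2532 + 28*sqrt(791))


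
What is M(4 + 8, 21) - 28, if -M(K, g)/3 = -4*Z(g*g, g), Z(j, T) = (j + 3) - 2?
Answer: 5276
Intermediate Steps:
Z(j, T) = 1 + j (Z(j, T) = (3 + j) - 2 = 1 + j)
M(K, g) = 12 + 12*g**2 (M(K, g) = -(-12)*(1 + g*g) = -(-12)*(1 + g**2) = -3*(-4 - 4*g**2) = 12 + 12*g**2)
M(4 + 8, 21) - 28 = (12 + 12*21**2) - 28 = (12 + 12*441) - 28 = (12 + 5292) - 28 = 5304 - 28 = 5276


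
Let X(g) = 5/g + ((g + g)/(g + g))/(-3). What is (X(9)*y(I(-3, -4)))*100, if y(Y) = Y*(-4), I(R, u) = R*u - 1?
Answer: -8800/9 ≈ -977.78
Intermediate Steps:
I(R, u) = -1 + R*u
X(g) = -⅓ + 5/g (X(g) = 5/g + ((2*g)/((2*g)))*(-⅓) = 5/g + ((2*g)*(1/(2*g)))*(-⅓) = 5/g + 1*(-⅓) = 5/g - ⅓ = -⅓ + 5/g)
y(Y) = -4*Y
(X(9)*y(I(-3, -4)))*100 = (((⅓)*(15 - 1*9)/9)*(-4*(-1 - 3*(-4))))*100 = (((⅓)*(⅑)*(15 - 9))*(-4*(-1 + 12)))*100 = (((⅓)*(⅑)*6)*(-4*11))*100 = ((2/9)*(-44))*100 = -88/9*100 = -8800/9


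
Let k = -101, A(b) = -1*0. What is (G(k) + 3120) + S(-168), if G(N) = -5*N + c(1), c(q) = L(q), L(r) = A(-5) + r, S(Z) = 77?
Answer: 3703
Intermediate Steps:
A(b) = 0
L(r) = r (L(r) = 0 + r = r)
c(q) = q
G(N) = 1 - 5*N (G(N) = -5*N + 1 = 1 - 5*N)
(G(k) + 3120) + S(-168) = ((1 - 5*(-101)) + 3120) + 77 = ((1 + 505) + 3120) + 77 = (506 + 3120) + 77 = 3626 + 77 = 3703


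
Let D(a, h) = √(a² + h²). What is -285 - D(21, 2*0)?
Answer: -306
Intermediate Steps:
-285 - D(21, 2*0) = -285 - √(21² + (2*0)²) = -285 - √(441 + 0²) = -285 - √(441 + 0) = -285 - √441 = -285 - 1*21 = -285 - 21 = -306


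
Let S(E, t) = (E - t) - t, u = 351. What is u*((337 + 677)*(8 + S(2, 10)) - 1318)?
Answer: -4021758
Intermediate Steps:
S(E, t) = E - 2*t
u*((337 + 677)*(8 + S(2, 10)) - 1318) = 351*((337 + 677)*(8 + (2 - 2*10)) - 1318) = 351*(1014*(8 + (2 - 20)) - 1318) = 351*(1014*(8 - 18) - 1318) = 351*(1014*(-10) - 1318) = 351*(-10140 - 1318) = 351*(-11458) = -4021758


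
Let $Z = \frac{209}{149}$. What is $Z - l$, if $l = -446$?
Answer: $\frac{66663}{149} \approx 447.4$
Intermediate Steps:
$Z = \frac{209}{149}$ ($Z = 209 \cdot \frac{1}{149} = \frac{209}{149} \approx 1.4027$)
$Z - l = \frac{209}{149} - -446 = \frac{209}{149} + 446 = \frac{66663}{149}$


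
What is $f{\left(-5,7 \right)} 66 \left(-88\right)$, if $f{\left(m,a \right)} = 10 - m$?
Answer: $-87120$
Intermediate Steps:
$f{\left(-5,7 \right)} 66 \left(-88\right) = \left(10 - -5\right) 66 \left(-88\right) = \left(10 + 5\right) 66 \left(-88\right) = 15 \cdot 66 \left(-88\right) = 990 \left(-88\right) = -87120$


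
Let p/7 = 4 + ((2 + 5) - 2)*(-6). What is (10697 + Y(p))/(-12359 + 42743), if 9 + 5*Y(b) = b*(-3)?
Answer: 27011/75960 ≈ 0.35560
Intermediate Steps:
p = -182 (p = 7*(4 + ((2 + 5) - 2)*(-6)) = 7*(4 + (7 - 2)*(-6)) = 7*(4 + 5*(-6)) = 7*(4 - 30) = 7*(-26) = -182)
Y(b) = -9/5 - 3*b/5 (Y(b) = -9/5 + (b*(-3))/5 = -9/5 + (-3*b)/5 = -9/5 - 3*b/5)
(10697 + Y(p))/(-12359 + 42743) = (10697 + (-9/5 - ⅗*(-182)))/(-12359 + 42743) = (10697 + (-9/5 + 546/5))/30384 = (10697 + 537/5)*(1/30384) = (54022/5)*(1/30384) = 27011/75960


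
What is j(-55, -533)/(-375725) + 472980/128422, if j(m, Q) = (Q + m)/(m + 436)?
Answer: 1612089093158/437708728975 ≈ 3.6830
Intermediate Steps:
j(m, Q) = (Q + m)/(436 + m)
j(-55, -533)/(-375725) + 472980/128422 = ((-533 - 55)/(436 - 55))/(-375725) + 472980/128422 = (-588/381)*(-1/375725) + 472980*(1/128422) = ((1/381)*(-588))*(-1/375725) + 236490/64211 = -196/127*(-1/375725) + 236490/64211 = 28/6816725 + 236490/64211 = 1612089093158/437708728975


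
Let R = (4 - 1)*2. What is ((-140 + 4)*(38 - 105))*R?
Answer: 54672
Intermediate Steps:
R = 6 (R = 3*2 = 6)
((-140 + 4)*(38 - 105))*R = ((-140 + 4)*(38 - 105))*6 = -136*(-67)*6 = 9112*6 = 54672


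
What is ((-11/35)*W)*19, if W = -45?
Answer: 1881/7 ≈ 268.71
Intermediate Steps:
((-11/35)*W)*19 = (-11/35*(-45))*19 = (-11*1/35*(-45))*19 = -11/35*(-45)*19 = (99/7)*19 = 1881/7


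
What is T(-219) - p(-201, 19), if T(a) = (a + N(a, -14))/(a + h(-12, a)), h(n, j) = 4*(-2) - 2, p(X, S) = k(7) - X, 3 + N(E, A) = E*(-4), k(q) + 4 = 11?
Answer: -48286/229 ≈ -210.86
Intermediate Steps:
k(q) = 7 (k(q) = -4 + 11 = 7)
N(E, A) = -3 - 4*E (N(E, A) = -3 + E*(-4) = -3 - 4*E)
p(X, S) = 7 - X
h(n, j) = -10 (h(n, j) = -8 - 2 = -10)
T(a) = (-3 - 3*a)/(-10 + a) (T(a) = (a + (-3 - 4*a))/(a - 10) = (-3 - 3*a)/(-10 + a))
T(-219) - p(-201, 19) = 3*(-1 - 1*(-219))/(-10 - 219) - (7 - 1*(-201)) = 3*(-1 + 219)/(-229) - (7 + 201) = 3*(-1/229)*218 - 1*208 = -654/229 - 208 = -48286/229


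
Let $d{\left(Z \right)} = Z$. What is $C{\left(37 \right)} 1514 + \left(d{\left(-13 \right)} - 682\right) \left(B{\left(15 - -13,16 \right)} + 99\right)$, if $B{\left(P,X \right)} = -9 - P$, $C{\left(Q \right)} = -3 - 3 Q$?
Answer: $-215686$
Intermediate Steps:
$C{\left(37 \right)} 1514 + \left(d{\left(-13 \right)} - 682\right) \left(B{\left(15 - -13,16 \right)} + 99\right) = \left(-3 - 111\right) 1514 + \left(-13 - 682\right) \left(\left(-9 - \left(15 - -13\right)\right) + 99\right) = \left(-3 - 111\right) 1514 - 695 \left(\left(-9 - \left(15 + 13\right)\right) + 99\right) = \left(-114\right) 1514 - 695 \left(\left(-9 - 28\right) + 99\right) = -172596 - 695 \left(\left(-9 - 28\right) + 99\right) = -172596 - 695 \left(-37 + 99\right) = -172596 - 43090 = -215686$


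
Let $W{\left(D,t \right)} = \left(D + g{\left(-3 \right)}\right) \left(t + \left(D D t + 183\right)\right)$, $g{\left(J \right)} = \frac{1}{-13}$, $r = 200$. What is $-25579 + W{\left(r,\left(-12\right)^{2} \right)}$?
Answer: $\frac{14970757346}{13} \approx 1.1516 \cdot 10^{9}$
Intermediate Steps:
$g{\left(J \right)} = - \frac{1}{13}$
$W{\left(D,t \right)} = \left(- \frac{1}{13} + D\right) \left(183 + t + t D^{2}\right)$ ($W{\left(D,t \right)} = \left(D - \frac{1}{13}\right) \left(t + \left(D D t + 183\right)\right) = \left(- \frac{1}{13} + D\right) \left(t + \left(D^{2} t + 183\right)\right) = \left(- \frac{1}{13} + D\right) \left(t + \left(t D^{2} + 183\right)\right) = \left(- \frac{1}{13} + D\right) \left(t + \left(183 + t D^{2}\right)\right) = \left(- \frac{1}{13} + D\right) \left(183 + t + t D^{2}\right)$)
$-25579 + W{\left(r,\left(-12\right)^{2} \right)} = -25579 + \left(- \frac{183}{13} + 183 \cdot 200 - \frac{\left(-12\right)^{2}}{13} + 200 \left(-12\right)^{2} + \left(-12\right)^{2} \cdot 200^{3} - \frac{\left(-12\right)^{2} \cdot 200^{2}}{13}\right) = -25579 + \left(- \frac{183}{13} + 36600 - \frac{144}{13} + 200 \cdot 144 + 144 \cdot 8000000 - \frac{144}{13} \cdot 40000\right) = -25579 + \left(- \frac{183}{13} + 36600 - \frac{144}{13} + 28800 + 1152000000 - \frac{5760000}{13}\right) = -25579 + \frac{14971089873}{13} = \frac{14970757346}{13}$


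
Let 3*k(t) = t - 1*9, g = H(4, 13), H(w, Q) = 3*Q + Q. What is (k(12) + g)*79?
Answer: 4187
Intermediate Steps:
H(w, Q) = 4*Q
g = 52 (g = 4*13 = 52)
k(t) = -3 + t/3 (k(t) = (t - 1*9)/3 = (t - 9)/3 = (-9 + t)/3 = -3 + t/3)
(k(12) + g)*79 = ((-3 + (⅓)*12) + 52)*79 = ((-3 + 4) + 52)*79 = (1 + 52)*79 = 53*79 = 4187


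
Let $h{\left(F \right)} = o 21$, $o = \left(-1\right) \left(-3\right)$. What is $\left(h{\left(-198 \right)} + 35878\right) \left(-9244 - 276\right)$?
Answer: $-342158320$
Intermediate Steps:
$o = 3$
$h{\left(F \right)} = 63$ ($h{\left(F \right)} = 3 \cdot 21 = 63$)
$\left(h{\left(-198 \right)} + 35878\right) \left(-9244 - 276\right) = \left(63 + 35878\right) \left(-9244 - 276\right) = 35941 \left(-9520\right) = -342158320$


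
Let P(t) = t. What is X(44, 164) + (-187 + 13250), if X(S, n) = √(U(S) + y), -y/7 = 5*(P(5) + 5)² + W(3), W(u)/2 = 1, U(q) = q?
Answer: 13063 + I*√3470 ≈ 13063.0 + 58.907*I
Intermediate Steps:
W(u) = 2 (W(u) = 2*1 = 2)
y = -3514 (y = -7*(5*(5 + 5)² + 2) = -7*(5*10² + 2) = -7*(5*100 + 2) = -7*(500 + 2) = -7*502 = -3514)
X(S, n) = √(-3514 + S) (X(S, n) = √(S - 3514) = √(-3514 + S))
X(44, 164) + (-187 + 13250) = √(-3514 + 44) + (-187 + 13250) = √(-3470) + 13063 = I*√3470 + 13063 = 13063 + I*√3470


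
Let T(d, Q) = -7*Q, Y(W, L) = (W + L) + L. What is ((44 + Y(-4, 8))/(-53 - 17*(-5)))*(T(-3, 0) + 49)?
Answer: 343/4 ≈ 85.750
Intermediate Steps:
Y(W, L) = W + 2*L (Y(W, L) = (L + W) + L = W + 2*L)
((44 + Y(-4, 8))/(-53 - 17*(-5)))*(T(-3, 0) + 49) = ((44 + (-4 + 2*8))/(-53 - 17*(-5)))*(-7*0 + 49) = ((44 + (-4 + 16))/(-53 + 85))*(0 + 49) = ((44 + 12)/32)*49 = (56*(1/32))*49 = (7/4)*49 = 343/4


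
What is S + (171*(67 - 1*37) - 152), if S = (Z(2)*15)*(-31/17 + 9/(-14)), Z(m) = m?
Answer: 583577/119 ≈ 4904.0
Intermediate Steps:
S = -8805/119 (S = (2*15)*(-31/17 + 9/(-14)) = 30*(-31*1/17 + 9*(-1/14)) = 30*(-31/17 - 9/14) = 30*(-587/238) = -8805/119 ≈ -73.992)
S + (171*(67 - 1*37) - 152) = -8805/119 + (171*(67 - 1*37) - 152) = -8805/119 + (171*(67 - 37) - 152) = -8805/119 + (171*30 - 152) = -8805/119 + (5130 - 152) = -8805/119 + 4978 = 583577/119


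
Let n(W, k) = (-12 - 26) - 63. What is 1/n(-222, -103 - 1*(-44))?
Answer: -1/101 ≈ -0.0099010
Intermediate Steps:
n(W, k) = -101 (n(W, k) = -38 - 63 = -101)
1/n(-222, -103 - 1*(-44)) = 1/(-101) = -1/101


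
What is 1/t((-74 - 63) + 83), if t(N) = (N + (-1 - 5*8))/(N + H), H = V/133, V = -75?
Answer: 7257/12635 ≈ 0.57436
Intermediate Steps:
H = -75/133 ≈ -0.56391
t(N) = (-41 + N)/(-75/133 + N) (t(N) = (N + (-1 - 5*8))/(N - 75/133) = (N + (-1 - 40))/(-75/133 + N) = (N - 41)/(-75/133 + N) = (-41 + N)/(-75/133 + N))
1/t((-74 - 63) + 83) = 1/(133*(-41 + ((-74 - 63) + 83))/(-75 + 133*((-74 - 63) + 83))) = 1/(133*(-41 + (-137 + 83))/(-75 + 133*(-137 + 83))) = 1/(133*(-41 - 54)/(-75 + 133*(-54))) = 1/(133*(-95)/(-75 - 7182)) = 1/(133*(-95)/(-7257)) = 1/(133*(-1/7257)*(-95)) = 1/(12635/7257) = 7257/12635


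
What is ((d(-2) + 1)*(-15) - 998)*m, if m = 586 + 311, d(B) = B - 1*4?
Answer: -827931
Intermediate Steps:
d(B) = -4 + B (d(B) = B - 4 = -4 + B)
m = 897
((d(-2) + 1)*(-15) - 998)*m = (((-4 - 2) + 1)*(-15) - 998)*897 = ((-6 + 1)*(-15) - 998)*897 = (-5*(-15) - 998)*897 = (75 - 998)*897 = -923*897 = -827931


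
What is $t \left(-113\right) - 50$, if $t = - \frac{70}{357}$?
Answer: $- \frac{1420}{51} \approx -27.843$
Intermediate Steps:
$t = - \frac{10}{51}$ ($t = \left(-70\right) \frac{1}{357} = - \frac{10}{51} \approx -0.19608$)
$t \left(-113\right) - 50 = \left(- \frac{10}{51}\right) \left(-113\right) - 50 = \frac{1130}{51} - 50 = - \frac{1420}{51}$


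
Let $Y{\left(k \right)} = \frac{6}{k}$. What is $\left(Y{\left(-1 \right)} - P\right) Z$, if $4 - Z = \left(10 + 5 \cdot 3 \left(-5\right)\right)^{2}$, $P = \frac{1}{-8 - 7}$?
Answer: $\frac{125223}{5} \approx 25045.0$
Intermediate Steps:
$P = - \frac{1}{15}$ ($P = \frac{1}{-15} = - \frac{1}{15} \approx -0.066667$)
$Z = -4221$ ($Z = 4 - \left(10 + 5 \cdot 3 \left(-5\right)\right)^{2} = 4 - \left(10 + 15 \left(-5\right)\right)^{2} = 4 - \left(10 - 75\right)^{2} = 4 - \left(-65\right)^{2} = 4 - 4225 = -4221$)
$\left(Y{\left(-1 \right)} - P\right) Z = \left(\frac{6}{-1} - - \frac{1}{15}\right) \left(-4221\right) = \left(6 \left(-1\right) + \frac{1}{15}\right) \left(-4221\right) = \left(-6 + \frac{1}{15}\right) \left(-4221\right) = \left(- \frac{89}{15}\right) \left(-4221\right) = \frac{125223}{5}$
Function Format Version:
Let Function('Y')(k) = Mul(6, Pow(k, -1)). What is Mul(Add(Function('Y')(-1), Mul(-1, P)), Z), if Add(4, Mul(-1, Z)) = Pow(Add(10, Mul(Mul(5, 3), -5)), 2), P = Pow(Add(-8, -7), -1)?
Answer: Rational(125223, 5) ≈ 25045.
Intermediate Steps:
P = Rational(-1, 15) (P = Pow(-15, -1) = Rational(-1, 15) ≈ -0.066667)
Z = -4221 (Z = Add(4, Mul(-1, Pow(Add(10, Mul(Mul(5, 3), -5)), 2))) = Add(4, Mul(-1, Pow(Add(10, Mul(15, -5)), 2))) = Add(4, Mul(-1, Pow(Add(10, -75), 2))) = Add(4, Mul(-1, Pow(-65, 2))) = Add(4, Mul(-1, 4225)) = Add(4, -4225) = -4221)
Mul(Add(Function('Y')(-1), Mul(-1, P)), Z) = Mul(Add(Mul(6, Pow(-1, -1)), Mul(-1, Rational(-1, 15))), -4221) = Mul(Add(Mul(6, -1), Rational(1, 15)), -4221) = Mul(Add(-6, Rational(1, 15)), -4221) = Mul(Rational(-89, 15), -4221) = Rational(125223, 5)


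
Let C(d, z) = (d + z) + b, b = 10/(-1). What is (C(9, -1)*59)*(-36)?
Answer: 4248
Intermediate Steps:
b = -10 (b = 10*(-1) = -10)
C(d, z) = -10 + d + z (C(d, z) = (d + z) - 10 = -10 + d + z)
(C(9, -1)*59)*(-36) = ((-10 + 9 - 1)*59)*(-36) = -2*59*(-36) = -118*(-36) = 4248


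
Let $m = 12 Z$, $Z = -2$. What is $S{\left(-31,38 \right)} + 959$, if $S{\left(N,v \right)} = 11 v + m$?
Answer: $1353$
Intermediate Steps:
$m = -24$ ($m = 12 \left(-2\right) = -24$)
$S{\left(N,v \right)} = -24 + 11 v$ ($S{\left(N,v \right)} = 11 v - 24 = -24 + 11 v$)
$S{\left(-31,38 \right)} + 959 = \left(-24 + 11 \cdot 38\right) + 959 = \left(-24 + 418\right) + 959 = 394 + 959 = 1353$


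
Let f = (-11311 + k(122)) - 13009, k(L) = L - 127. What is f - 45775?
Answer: -70100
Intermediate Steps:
k(L) = -127 + L
f = -24325 (f = (-11311 + (-127 + 122)) - 13009 = (-11311 - 5) - 13009 = -11316 - 13009 = -24325)
f - 45775 = -24325 - 45775 = -70100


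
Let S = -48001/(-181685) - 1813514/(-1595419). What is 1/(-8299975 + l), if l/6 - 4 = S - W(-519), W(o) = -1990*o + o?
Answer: -41409100145/600170602484287343 ≈ -6.8996e-8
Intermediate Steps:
W(o) = -1989*o
S = 58009999787/41409100145 (S = -48001*(-1/181685) - 1813514*(-1/1595419) = 48001/181685 + 1813514/1595419 = 58009999787/41409100145 ≈ 1.4009)
l = -256476106508290968/41409100145 (l = 24 + 6*(58009999787/41409100145 - (-1989)*(-519)) = 24 + 6*(58009999787/41409100145 - 1*1032291) = 24 + 6*(58009999787/41409100145 - 1032291) = 24 + 6*(-42746183387782408/41409100145) = 24 - 256477100326694448/41409100145 = -256476106508290968/41409100145 ≈ -6.1937e+6)
1/(-8299975 + l) = 1/(-8299975 - 256476106508290968/41409100145) = 1/(-600170602484287343/41409100145) = -41409100145/600170602484287343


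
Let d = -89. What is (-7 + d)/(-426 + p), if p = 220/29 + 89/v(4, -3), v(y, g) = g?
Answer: 8352/38983 ≈ 0.21425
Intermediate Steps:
p = -1921/87 (p = 220/29 + 89/(-3) = 220*(1/29) + 89*(-⅓) = 220/29 - 89/3 = -1921/87 ≈ -22.080)
(-7 + d)/(-426 + p) = (-7 - 89)/(-426 - 1921/87) = -96/(-38983/87) = -96*(-87/38983) = 8352/38983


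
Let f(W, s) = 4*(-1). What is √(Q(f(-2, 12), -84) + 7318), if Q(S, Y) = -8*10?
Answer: √7238 ≈ 85.076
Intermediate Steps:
f(W, s) = -4
Q(S, Y) = -80
√(Q(f(-2, 12), -84) + 7318) = √(-80 + 7318) = √7238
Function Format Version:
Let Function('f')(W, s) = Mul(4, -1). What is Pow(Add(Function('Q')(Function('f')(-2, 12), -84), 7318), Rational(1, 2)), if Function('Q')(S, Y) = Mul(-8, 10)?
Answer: Pow(7238, Rational(1, 2)) ≈ 85.076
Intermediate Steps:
Function('f')(W, s) = -4
Function('Q')(S, Y) = -80
Pow(Add(Function('Q')(Function('f')(-2, 12), -84), 7318), Rational(1, 2)) = Pow(Add(-80, 7318), Rational(1, 2)) = Pow(7238, Rational(1, 2))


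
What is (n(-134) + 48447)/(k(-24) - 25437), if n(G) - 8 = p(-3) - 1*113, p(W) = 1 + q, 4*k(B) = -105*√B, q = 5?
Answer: -273295128/143790557 + 564060*I*√6/143790557 ≈ -1.9006 + 0.0096088*I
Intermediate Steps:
k(B) = -105*√B/4 (k(B) = (-105*√B)/4 = -105*√B/4)
p(W) = 6 (p(W) = 1 + 5 = 6)
n(G) = -99 (n(G) = 8 + (6 - 1*113) = 8 + (6 - 113) = 8 - 107 = -99)
(n(-134) + 48447)/(k(-24) - 25437) = (-99 + 48447)/(-105*I*√6/2 - 25437) = 48348/(-105*I*√6/2 - 25437) = 48348/(-25437 - 105*I*√6/2)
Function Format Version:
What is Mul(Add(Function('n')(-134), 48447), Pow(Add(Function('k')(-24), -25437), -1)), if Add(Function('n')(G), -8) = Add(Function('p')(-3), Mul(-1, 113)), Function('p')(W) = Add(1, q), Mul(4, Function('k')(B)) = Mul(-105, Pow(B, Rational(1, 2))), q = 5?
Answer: Add(Rational(-273295128, 143790557), Mul(Rational(564060, 143790557), I, Pow(6, Rational(1, 2)))) ≈ Add(-1.9006, Mul(0.0096088, I))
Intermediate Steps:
Function('k')(B) = Mul(Rational(-105, 4), Pow(B, Rational(1, 2))) (Function('k')(B) = Mul(Rational(1, 4), Mul(-105, Pow(B, Rational(1, 2)))) = Mul(Rational(-105, 4), Pow(B, Rational(1, 2))))
Function('p')(W) = 6 (Function('p')(W) = Add(1, 5) = 6)
Function('n')(G) = -99 (Function('n')(G) = Add(8, Add(6, Mul(-1, 113))) = Add(8, Add(6, -113)) = Add(8, -107) = -99)
Mul(Add(Function('n')(-134), 48447), Pow(Add(Function('k')(-24), -25437), -1)) = Mul(Add(-99, 48447), Pow(Add(Mul(Rational(-105, 4), Pow(-24, Rational(1, 2))), -25437), -1)) = Mul(48348, Pow(Add(Mul(Rational(-105, 4), Mul(2, I, Pow(6, Rational(1, 2)))), -25437), -1)) = Mul(48348, Pow(Add(Mul(Rational(-105, 2), I, Pow(6, Rational(1, 2))), -25437), -1)) = Mul(48348, Pow(Add(-25437, Mul(Rational(-105, 2), I, Pow(6, Rational(1, 2)))), -1))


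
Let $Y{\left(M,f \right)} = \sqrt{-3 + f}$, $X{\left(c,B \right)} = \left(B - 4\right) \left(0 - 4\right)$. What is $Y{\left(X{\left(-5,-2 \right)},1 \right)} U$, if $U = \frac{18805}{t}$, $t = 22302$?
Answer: $\frac{18805 i \sqrt{2}}{22302} \approx 1.1925 i$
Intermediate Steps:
$X{\left(c,B \right)} = 16 - 4 B$ ($X{\left(c,B \right)} = \left(-4 + B\right) \left(-4\right) = 16 - 4 B$)
$U = \frac{18805}{22302} \approx 0.8432$
$Y{\left(X{\left(-5,-2 \right)},1 \right)} U = \sqrt{-3 + 1} \cdot \frac{18805}{22302} = \sqrt{-2} \cdot \frac{18805}{22302} = i \sqrt{2} \cdot \frac{18805}{22302} = \frac{18805 i \sqrt{2}}{22302}$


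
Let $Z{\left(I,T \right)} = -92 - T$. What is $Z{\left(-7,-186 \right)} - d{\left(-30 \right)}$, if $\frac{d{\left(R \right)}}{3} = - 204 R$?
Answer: $-18266$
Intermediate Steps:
$d{\left(R \right)} = - 612 R$ ($d{\left(R \right)} = 3 \left(- 204 R\right) = - 612 R$)
$Z{\left(-7,-186 \right)} - d{\left(-30 \right)} = \left(-92 - -186\right) - \left(-612\right) \left(-30\right) = \left(-92 + 186\right) - 18360 = 94 - 18360 = -18266$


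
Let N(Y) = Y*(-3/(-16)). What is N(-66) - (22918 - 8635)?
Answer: -114363/8 ≈ -14295.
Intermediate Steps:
N(Y) = 3*Y/16 (N(Y) = Y*(-3*(-1/16)) = Y*(3/16) = 3*Y/16)
N(-66) - (22918 - 8635) = (3/16)*(-66) - (22918 - 8635) = -99/8 - 1*14283 = -99/8 - 14283 = -114363/8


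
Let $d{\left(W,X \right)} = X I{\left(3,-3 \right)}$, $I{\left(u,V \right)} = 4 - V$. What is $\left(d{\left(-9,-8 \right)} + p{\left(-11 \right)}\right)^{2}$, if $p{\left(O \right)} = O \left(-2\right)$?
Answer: $1156$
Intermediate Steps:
$d{\left(W,X \right)} = 7 X$ ($d{\left(W,X \right)} = X \left(4 - -3\right) = X \left(4 + 3\right) = X 7 = 7 X$)
$p{\left(O \right)} = - 2 O$
$\left(d{\left(-9,-8 \right)} + p{\left(-11 \right)}\right)^{2} = \left(7 \left(-8\right) - -22\right)^{2} = \left(-56 + 22\right)^{2} = \left(-34\right)^{2} = 1156$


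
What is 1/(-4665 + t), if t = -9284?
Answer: -1/13949 ≈ -7.1690e-5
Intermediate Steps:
1/(-4665 + t) = 1/(-4665 - 9284) = 1/(-13949) = -1/13949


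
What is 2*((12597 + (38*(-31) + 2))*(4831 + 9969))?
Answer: 338061600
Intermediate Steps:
2*((12597 + (38*(-31) + 2))*(4831 + 9969)) = 2*((12597 + (-1178 + 2))*14800) = 2*((12597 - 1176)*14800) = 2*(11421*14800) = 2*169030800 = 338061600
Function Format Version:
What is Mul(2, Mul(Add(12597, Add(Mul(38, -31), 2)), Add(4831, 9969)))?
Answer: 338061600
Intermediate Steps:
Mul(2, Mul(Add(12597, Add(Mul(38, -31), 2)), Add(4831, 9969))) = Mul(2, Mul(Add(12597, Add(-1178, 2)), 14800)) = Mul(2, Mul(Add(12597, -1176), 14800)) = Mul(2, Mul(11421, 14800)) = Mul(2, 169030800) = 338061600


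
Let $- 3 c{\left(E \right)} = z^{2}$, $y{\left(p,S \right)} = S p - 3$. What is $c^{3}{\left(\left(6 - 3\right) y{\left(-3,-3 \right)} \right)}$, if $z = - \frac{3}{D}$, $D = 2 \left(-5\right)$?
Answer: $- \frac{27}{1000000} \approx -2.7 \cdot 10^{-5}$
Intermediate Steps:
$D = -10$
$y{\left(p,S \right)} = -3 + S p$
$z = \frac{3}{10}$ ($z = - \frac{3}{-10} = \left(-3\right) \left(- \frac{1}{10}\right) = \frac{3}{10} \approx 0.3$)
$c{\left(E \right)} = - \frac{3}{100}$ ($c{\left(E \right)} = - \frac{\left(\frac{3}{10}\right)^{2}}{3} = \left(- \frac{1}{3}\right) \frac{9}{100} = - \frac{3}{100}$)
$c^{3}{\left(\left(6 - 3\right) y{\left(-3,-3 \right)} \right)} = \left(- \frac{3}{100}\right)^{3} = - \frac{27}{1000000}$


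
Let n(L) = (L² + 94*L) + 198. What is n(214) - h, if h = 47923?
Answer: 18187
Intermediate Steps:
n(L) = 198 + L² + 94*L
n(214) - h = (198 + 214² + 94*214) - 1*47923 = (198 + 45796 + 20116) - 47923 = 66110 - 47923 = 18187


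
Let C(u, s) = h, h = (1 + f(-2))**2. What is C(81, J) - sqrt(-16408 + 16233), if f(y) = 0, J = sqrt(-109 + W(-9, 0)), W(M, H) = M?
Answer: 1 - 5*I*sqrt(7) ≈ 1.0 - 13.229*I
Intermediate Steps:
J = I*sqrt(118) (J = sqrt(-109 - 9) = sqrt(-118) = I*sqrt(118) ≈ 10.863*I)
h = 1 (h = (1 + 0)**2 = 1**2 = 1)
C(u, s) = 1
C(81, J) - sqrt(-16408 + 16233) = 1 - sqrt(-16408 + 16233) = 1 - sqrt(-175) = 1 - 5*I*sqrt(7)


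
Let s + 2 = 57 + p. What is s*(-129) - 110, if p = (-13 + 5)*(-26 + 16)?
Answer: -17525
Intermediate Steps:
p = 80 (p = -8*(-10) = 80)
s = 135 (s = -2 + (57 + 80) = -2 + 137 = 135)
s*(-129) - 110 = 135*(-129) - 110 = -17415 - 110 = -17525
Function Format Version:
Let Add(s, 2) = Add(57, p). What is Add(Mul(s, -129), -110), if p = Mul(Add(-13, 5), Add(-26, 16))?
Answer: -17525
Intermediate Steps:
p = 80 (p = Mul(-8, -10) = 80)
s = 135 (s = Add(-2, Add(57, 80)) = Add(-2, 137) = 135)
Add(Mul(s, -129), -110) = Add(Mul(135, -129), -110) = Add(-17415, -110) = -17525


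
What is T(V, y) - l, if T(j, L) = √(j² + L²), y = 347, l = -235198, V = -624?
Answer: 235198 + √509785 ≈ 2.3591e+5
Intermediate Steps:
T(j, L) = √(L² + j²)
T(V, y) - l = √(347² + (-624)²) - 1*(-235198) = √(120409 + 389376) + 235198 = √509785 + 235198 = 235198 + √509785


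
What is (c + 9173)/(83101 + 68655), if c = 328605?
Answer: 168889/75878 ≈ 2.2258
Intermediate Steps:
(c + 9173)/(83101 + 68655) = (328605 + 9173)/(83101 + 68655) = 337778/151756 = 337778*(1/151756) = 168889/75878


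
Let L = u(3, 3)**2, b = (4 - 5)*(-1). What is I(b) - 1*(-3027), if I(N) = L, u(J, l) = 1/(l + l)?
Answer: 108973/36 ≈ 3027.0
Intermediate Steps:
b = 1 (b = -1*(-1) = 1)
u(J, l) = 1/(2*l)
L = 1/36 (L = ((1/2)/3)**2 = ((1/2)*(1/3))**2 = (1/6)**2 = 1/36 ≈ 0.027778)
I(N) = 1/36
I(b) - 1*(-3027) = 1/36 - 1*(-3027) = 1/36 + 3027 = 108973/36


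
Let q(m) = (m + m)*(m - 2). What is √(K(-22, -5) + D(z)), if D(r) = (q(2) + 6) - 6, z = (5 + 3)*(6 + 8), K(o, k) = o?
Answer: I*√22 ≈ 4.6904*I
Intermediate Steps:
q(m) = 2*m*(-2 + m) (q(m) = (2*m)*(-2 + m) = 2*m*(-2 + m))
z = 112 (z = 8*14 = 112)
D(r) = 0 (D(r) = (2*2*(-2 + 2) + 6) - 6 = (2*2*0 + 6) - 6 = (0 + 6) - 6 = 6 - 6 = 0)
√(K(-22, -5) + D(z)) = √(-22 + 0) = √(-22) = I*√22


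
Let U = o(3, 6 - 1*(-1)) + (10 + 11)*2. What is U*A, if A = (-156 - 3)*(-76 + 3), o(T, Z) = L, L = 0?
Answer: 487494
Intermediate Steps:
o(T, Z) = 0
A = 11607 (A = -159*(-73) = 11607)
U = 42 (U = 0 + (10 + 11)*2 = 0 + 21*2 = 0 + 42 = 42)
U*A = 42*11607 = 487494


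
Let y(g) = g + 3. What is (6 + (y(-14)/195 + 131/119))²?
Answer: 26721133156/538472025 ≈ 49.624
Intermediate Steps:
y(g) = 3 + g
(6 + (y(-14)/195 + 131/119))² = (6 + ((3 - 14)/195 + 131/119))² = (6 + (-11*1/195 + 131*(1/119)))² = (6 + (-11/195 + 131/119))² = (6 + 24236/23205)² = (163466/23205)² = 26721133156/538472025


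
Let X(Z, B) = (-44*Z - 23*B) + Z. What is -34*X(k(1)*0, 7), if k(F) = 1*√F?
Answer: 5474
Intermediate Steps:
k(F) = √F
X(Z, B) = -43*Z - 23*B
-34*X(k(1)*0, 7) = -34*(-43*√1*0 - 23*7) = -34*(-43*0 - 161) = -34*(0 - 161) = -34*(-161) = 5474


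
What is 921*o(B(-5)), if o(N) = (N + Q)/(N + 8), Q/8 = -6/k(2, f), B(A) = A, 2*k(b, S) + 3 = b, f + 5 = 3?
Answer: 27937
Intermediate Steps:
f = -2 (f = -5 + 3 = -2)
k(b, S) = -3/2 + b/2
Q = 96 (Q = 8*(-6/(-3/2 + (½)*2)) = 8*(-6/(-3/2 + 1)) = 8*(-6/(-½)) = 8*(-6*(-2)) = 8*12 = 96)
o(N) = (96 + N)/(8 + N) (o(N) = (N + 96)/(N + 8) = (96 + N)/(8 + N))
921*o(B(-5)) = 921*((96 - 5)/(8 - 5)) = 921*(91/3) = 27937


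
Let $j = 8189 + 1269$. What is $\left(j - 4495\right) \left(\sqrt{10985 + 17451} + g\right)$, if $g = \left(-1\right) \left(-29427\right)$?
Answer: $146046201 + 9926 \sqrt{7109} \approx 1.4688 \cdot 10^{8}$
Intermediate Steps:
$j = 9458$
$g = 29427$
$\left(j - 4495\right) \left(\sqrt{10985 + 17451} + g\right) = \left(9458 - 4495\right) \left(\sqrt{10985 + 17451} + 29427\right) = 4963 \left(\sqrt{28436} + 29427\right) = 4963 \left(2 \sqrt{7109} + 29427\right) = 4963 \left(29427 + 2 \sqrt{7109}\right) = 146046201 + 9926 \sqrt{7109}$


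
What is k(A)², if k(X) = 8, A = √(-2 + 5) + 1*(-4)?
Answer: 64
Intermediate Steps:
A = -4 + √3 (A = √3 - 4 = -4 + √3 ≈ -2.2679)
k(A)² = 8² = 64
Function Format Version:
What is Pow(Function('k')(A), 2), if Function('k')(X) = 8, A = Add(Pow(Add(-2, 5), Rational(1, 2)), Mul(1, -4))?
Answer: 64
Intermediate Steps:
A = Add(-4, Pow(3, Rational(1, 2))) (A = Add(Pow(3, Rational(1, 2)), -4) = Add(-4, Pow(3, Rational(1, 2))) ≈ -2.2679)
Pow(Function('k')(A), 2) = Pow(8, 2) = 64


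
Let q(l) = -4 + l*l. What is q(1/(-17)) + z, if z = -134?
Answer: -39881/289 ≈ -138.00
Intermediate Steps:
q(l) = -4 + l**2
q(1/(-17)) + z = (-4 + (1/(-17))**2) - 134 = (-4 + (-1/17)**2) - 134 = (-4 + 1/289) - 134 = -1155/289 - 134 = -39881/289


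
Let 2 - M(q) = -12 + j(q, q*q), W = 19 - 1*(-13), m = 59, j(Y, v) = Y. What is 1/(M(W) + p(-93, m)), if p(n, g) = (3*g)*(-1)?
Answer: -1/195 ≈ -0.0051282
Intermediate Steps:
p(n, g) = -3*g
W = 32 (W = 19 + 13 = 32)
M(q) = 14 - q (M(q) = 2 - (-12 + q) = 2 + (12 - q) = 14 - q)
1/(M(W) + p(-93, m)) = 1/((14 - 1*32) - 3*59) = 1/((14 - 32) - 177) = 1/(-18 - 177) = 1/(-195) = -1/195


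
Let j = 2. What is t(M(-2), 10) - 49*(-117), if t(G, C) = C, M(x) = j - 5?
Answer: 5743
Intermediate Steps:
M(x) = -3 (M(x) = 2 - 5 = -3)
t(M(-2), 10) - 49*(-117) = 10 - 49*(-117) = 10 + 5733 = 5743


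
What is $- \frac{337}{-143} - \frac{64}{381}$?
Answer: $\frac{119245}{54483} \approx 2.1887$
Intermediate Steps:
$- \frac{337}{-143} - \frac{64}{381} = \left(-337\right) \left(- \frac{1}{143}\right) - \frac{64}{381} = \frac{337}{143} - \frac{64}{381} = \frac{119245}{54483}$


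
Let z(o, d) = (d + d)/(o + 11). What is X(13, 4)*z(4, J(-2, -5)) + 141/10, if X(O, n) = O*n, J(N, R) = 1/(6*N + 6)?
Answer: 233/18 ≈ 12.944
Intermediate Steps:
J(N, R) = 1/(6 + 6*N)
z(o, d) = 2*d/(11 + o) (z(o, d) = (2*d)/(11 + o) = 2*d/(11 + o))
X(13, 4)*z(4, J(-2, -5)) + 141/10 = (13*4)*(2*(1/(6*(1 - 2)))/(11 + 4)) + 141/10 = 52*(2*((⅙)/(-1))/15) + 141*(⅒) = 52*(2*((⅙)*(-1))*(1/15)) + 141/10 = 52*(2*(-⅙)*(1/15)) + 141/10 = 52*(-1/45) + 141/10 = -52/45 + 141/10 = 233/18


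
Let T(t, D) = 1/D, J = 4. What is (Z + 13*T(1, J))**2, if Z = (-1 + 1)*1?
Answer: 169/16 ≈ 10.563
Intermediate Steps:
Z = 0 (Z = 0*1 = 0)
(Z + 13*T(1, J))**2 = (0 + 13/4)**2 = (13/4)**2 = 169/16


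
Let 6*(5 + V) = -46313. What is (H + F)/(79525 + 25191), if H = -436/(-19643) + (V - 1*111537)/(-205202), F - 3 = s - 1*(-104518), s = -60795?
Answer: 1057514667491143/2532524764142256 ≈ 0.41757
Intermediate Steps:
V = -46343/6 (V = -5 + (1/6)*(-46313) = -5 - 46313/6 = -46343/6 ≈ -7723.8)
F = 43726 (F = 3 + (-60795 - 1*(-104518)) = 3 + (-60795 + 104518) = 3 + 43723 = 43726)
H = 14592651727/24184697316 (H = -436/(-19643) + (-46343/6 - 1*111537)/(-205202) = -436*(-1/19643) + (-46343/6 - 111537)*(-1/205202) = 436/19643 - 715565/6*(-1/205202) = 436/19643 + 715565/1231212 = 14592651727/24184697316 ≈ 0.60338)
(H + F)/(79525 + 25191) = (14592651727/24184697316 + 43726)/(79525 + 25191) = (1057514667491143/24184697316)/104716 = (1057514667491143/24184697316)*(1/104716) = 1057514667491143/2532524764142256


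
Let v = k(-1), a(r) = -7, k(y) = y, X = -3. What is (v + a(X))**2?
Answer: 64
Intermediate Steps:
v = -1
(v + a(X))**2 = (-1 - 7)**2 = (-8)**2 = 64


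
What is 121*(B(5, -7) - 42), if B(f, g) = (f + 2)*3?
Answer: -2541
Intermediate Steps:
B(f, g) = 6 + 3*f (B(f, g) = (2 + f)*3 = 6 + 3*f)
121*(B(5, -7) - 42) = 121*((6 + 3*5) - 42) = 121*((6 + 15) - 42) = 121*(21 - 42) = 121*(-21) = -2541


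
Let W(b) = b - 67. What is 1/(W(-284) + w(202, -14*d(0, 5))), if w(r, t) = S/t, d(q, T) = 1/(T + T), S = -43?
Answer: -7/2242 ≈ -0.0031222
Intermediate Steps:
W(b) = -67 + b
d(q, T) = 1/(2*T)
w(r, t) = -43/t
1/(W(-284) + w(202, -14*d(0, 5))) = 1/((-67 - 284) - 43/((-7/5))) = 1/(-351 - 43/((-7/5))) = 1/(-351 - 43/((-14*⅒))) = 1/(-351 - 43/(-7/5)) = 1/(-351 - 43*(-5/7)) = 1/(-351 + 215/7) = 1/(-2242/7) = -7/2242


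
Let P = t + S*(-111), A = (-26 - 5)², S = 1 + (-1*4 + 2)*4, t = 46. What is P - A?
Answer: -138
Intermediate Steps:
S = -7 (S = 1 + (-4 + 2)*4 = 1 - 2*4 = 1 - 8 = -7)
A = 961 (A = (-31)² = 961)
P = 823 (P = 46 - 7*(-111) = 46 + 777 = 823)
P - A = 823 - 1*961 = 823 - 961 = -138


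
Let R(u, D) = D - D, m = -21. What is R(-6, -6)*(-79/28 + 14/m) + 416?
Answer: 416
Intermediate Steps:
R(u, D) = 0
R(-6, -6)*(-79/28 + 14/m) + 416 = 0*(-79/28 + 14/(-21)) + 416 = 0*(-79*1/28 + 14*(-1/21)) + 416 = 0*(-79/28 - ⅔) + 416 = 0*(-293/84) + 416 = 0 + 416 = 416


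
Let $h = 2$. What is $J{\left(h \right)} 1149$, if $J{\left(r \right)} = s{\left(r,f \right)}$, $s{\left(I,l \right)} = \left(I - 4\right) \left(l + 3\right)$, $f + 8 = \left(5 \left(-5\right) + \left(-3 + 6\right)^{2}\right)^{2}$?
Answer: $-576798$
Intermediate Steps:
$f = 248$ ($f = -8 + \left(5 \left(-5\right) + \left(-3 + 6\right)^{2}\right)^{2} = -8 + \left(-25 + 3^{2}\right)^{2} = -8 + \left(-25 + 9\right)^{2} = -8 + \left(-16\right)^{2} = -8 + 256 = 248$)
$s{\left(I,l \right)} = \left(-4 + I\right) \left(3 + l\right)$
$J{\left(r \right)} = -1004 + 251 r$ ($J{\left(r \right)} = -12 - 992 + 3 r + r 248 = -12 - 992 + 3 r + 248 r = -1004 + 251 r$)
$J{\left(h \right)} 1149 = \left(-1004 + 251 \cdot 2\right) 1149 = \left(-1004 + 502\right) 1149 = \left(-502\right) 1149 = -576798$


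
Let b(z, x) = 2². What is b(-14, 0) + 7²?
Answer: 53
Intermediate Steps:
b(z, x) = 4
b(-14, 0) + 7² = 4 + 7² = 4 + 49 = 53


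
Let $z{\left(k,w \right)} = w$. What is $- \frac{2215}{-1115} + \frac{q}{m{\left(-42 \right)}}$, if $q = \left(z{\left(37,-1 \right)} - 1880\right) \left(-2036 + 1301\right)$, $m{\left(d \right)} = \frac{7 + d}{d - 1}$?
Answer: $\frac{378775532}{223} \approx 1.6985 \cdot 10^{6}$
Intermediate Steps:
$m{\left(d \right)} = \frac{7 + d}{-1 + d}$
$q = 1382535$ ($q = \left(-1 - 1880\right) \left(-2036 + 1301\right) = \left(-1881\right) \left(-735\right) = 1382535$)
$- \frac{2215}{-1115} + \frac{q}{m{\left(-42 \right)}} = - \frac{2215}{-1115} + \frac{1382535}{\frac{1}{-1 - 42} \left(7 - 42\right)} = \left(-2215\right) \left(- \frac{1}{1115}\right) + \frac{1382535}{\frac{1}{-43} \left(-35\right)} = \frac{443}{223} + \frac{1382535}{\left(- \frac{1}{43}\right) \left(-35\right)} = \frac{443}{223} + \frac{1382535}{\frac{35}{43}} = \frac{443}{223} + 1382535 \cdot \frac{43}{35} = \frac{443}{223} + 1698543 = \frac{378775532}{223}$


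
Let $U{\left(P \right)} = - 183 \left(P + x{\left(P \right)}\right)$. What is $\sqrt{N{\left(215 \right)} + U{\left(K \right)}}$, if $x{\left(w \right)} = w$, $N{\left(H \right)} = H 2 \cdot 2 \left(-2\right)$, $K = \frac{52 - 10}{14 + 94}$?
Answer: $\frac{i \sqrt{16761}}{3} \approx 43.155 i$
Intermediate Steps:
$K = \frac{7}{18}$ ($K = \frac{42}{108} = 42 \cdot \frac{1}{108} = \frac{7}{18} \approx 0.38889$)
$N{\left(H \right)} = - 8 H$ ($N{\left(H \right)} = 2 H 2 \left(-2\right) = 4 H \left(-2\right) = - 8 H$)
$U{\left(P \right)} = - 366 P$ ($U{\left(P \right)} = - 183 \left(P + P\right) = - 183 \cdot 2 P = - 366 P$)
$\sqrt{N{\left(215 \right)} + U{\left(K \right)}} = \sqrt{\left(-8\right) 215 - \frac{427}{3}} = \sqrt{-1720 - \frac{427}{3}} = \sqrt{- \frac{5587}{3}} = \frac{i \sqrt{16761}}{3}$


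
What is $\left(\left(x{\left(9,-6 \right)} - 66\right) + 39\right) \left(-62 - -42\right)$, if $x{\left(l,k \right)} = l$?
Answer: $360$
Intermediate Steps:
$\left(\left(x{\left(9,-6 \right)} - 66\right) + 39\right) \left(-62 - -42\right) = \left(\left(9 - 66\right) + 39\right) \left(-62 - -42\right) = \left(-57 + 39\right) \left(-62 + 42\right) = \left(-18\right) \left(-20\right) = 360$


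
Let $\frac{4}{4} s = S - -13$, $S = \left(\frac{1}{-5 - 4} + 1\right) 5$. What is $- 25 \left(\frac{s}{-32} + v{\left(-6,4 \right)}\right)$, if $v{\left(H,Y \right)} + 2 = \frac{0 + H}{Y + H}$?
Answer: $- \frac{3275}{288} \approx -11.372$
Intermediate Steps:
$S = \frac{40}{9}$ ($S = \left(\frac{1}{-9} + 1\right) 5 = \left(- \frac{1}{9} + 1\right) 5 = \frac{8}{9} \cdot 5 = \frac{40}{9} \approx 4.4444$)
$v{\left(H,Y \right)} = -2 + \frac{H}{H + Y}$ ($v{\left(H,Y \right)} = -2 + \frac{0 + H}{Y + H} = -2 + \frac{H}{H + Y}$)
$s = \frac{157}{9}$ ($s = \frac{40}{9} - -13 = \frac{40}{9} + 13 = \frac{157}{9} \approx 17.444$)
$- 25 \left(\frac{s}{-32} + v{\left(-6,4 \right)}\right) = - 25 \left(\frac{157}{9 \left(-32\right)} + \frac{\left(-1\right) \left(-6\right) - 8}{-6 + 4}\right) = - 25 \left(\frac{157}{9} \left(- \frac{1}{32}\right) + \frac{6 - 8}{-2}\right) = - 25 \left(- \frac{157}{288} - -1\right) = - 25 \left(- \frac{157}{288} + 1\right) = \left(-25\right) \frac{131}{288} = - \frac{3275}{288}$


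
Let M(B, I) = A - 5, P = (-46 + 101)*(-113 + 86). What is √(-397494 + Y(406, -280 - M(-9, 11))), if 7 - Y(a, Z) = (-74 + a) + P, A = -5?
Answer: I*√396334 ≈ 629.55*I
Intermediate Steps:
P = -1485 (P = 55*(-27) = -1485)
M(B, I) = -10 (M(B, I) = -5 - 5 = -10)
Y(a, Z) = 1566 - a (Y(a, Z) = 7 - ((-74 + a) - 1485) = 7 - (-1559 + a) = 7 + (1559 - a) = 1566 - a)
√(-397494 + Y(406, -280 - M(-9, 11))) = √(-397494 + (1566 - 1*406)) = √(-397494 + (1566 - 406)) = √(-397494 + 1160) = √(-396334) = I*√396334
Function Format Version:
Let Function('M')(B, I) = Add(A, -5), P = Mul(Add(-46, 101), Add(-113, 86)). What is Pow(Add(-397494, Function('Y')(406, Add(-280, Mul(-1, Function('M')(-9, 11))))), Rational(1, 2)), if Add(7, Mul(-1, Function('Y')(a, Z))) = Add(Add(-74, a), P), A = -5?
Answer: Mul(I, Pow(396334, Rational(1, 2))) ≈ Mul(629.55, I)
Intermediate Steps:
P = -1485 (P = Mul(55, -27) = -1485)
Function('M')(B, I) = -10 (Function('M')(B, I) = Add(-5, -5) = -10)
Function('Y')(a, Z) = Add(1566, Mul(-1, a)) (Function('Y')(a, Z) = Add(7, Mul(-1, Add(Add(-74, a), -1485))) = Add(7, Mul(-1, Add(-1559, a))) = Add(7, Add(1559, Mul(-1, a))) = Add(1566, Mul(-1, a)))
Pow(Add(-397494, Function('Y')(406, Add(-280, Mul(-1, Function('M')(-9, 11))))), Rational(1, 2)) = Pow(Add(-397494, Add(1566, Mul(-1, 406))), Rational(1, 2)) = Pow(Add(-397494, Add(1566, -406)), Rational(1, 2)) = Pow(Add(-397494, 1160), Rational(1, 2)) = Pow(-396334, Rational(1, 2)) = Mul(I, Pow(396334, Rational(1, 2)))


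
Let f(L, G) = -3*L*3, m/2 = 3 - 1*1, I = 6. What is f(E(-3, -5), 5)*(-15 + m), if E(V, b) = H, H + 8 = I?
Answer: -198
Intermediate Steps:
H = -2 (H = -8 + 6 = -2)
E(V, b) = -2
m = 4 (m = 2*(3 - 1*1) = 2*(3 - 1) = 2*2 = 4)
f(L, G) = -9*L
f(E(-3, -5), 5)*(-15 + m) = (-9*(-2))*(-15 + 4) = 18*(-11) = -198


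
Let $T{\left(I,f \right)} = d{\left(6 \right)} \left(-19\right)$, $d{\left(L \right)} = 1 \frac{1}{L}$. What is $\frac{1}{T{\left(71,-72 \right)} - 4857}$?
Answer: $- \frac{6}{29161} \approx -0.00020575$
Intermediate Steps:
$d{\left(L \right)} = \frac{1}{L}$
$T{\left(I,f \right)} = - \frac{19}{6}$ ($T{\left(I,f \right)} = \frac{1}{6} \left(-19\right) = - \frac{19}{6}$)
$\frac{1}{T{\left(71,-72 \right)} - 4857} = \frac{1}{- \frac{19}{6} - 4857} = \frac{1}{- \frac{29161}{6}} = - \frac{6}{29161}$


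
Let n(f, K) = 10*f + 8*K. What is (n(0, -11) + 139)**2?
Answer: 2601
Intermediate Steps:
n(f, K) = 8*K + 10*f
(n(0, -11) + 139)**2 = ((8*(-11) + 10*0) + 139)**2 = ((-88 + 0) + 139)**2 = (-88 + 139)**2 = 51**2 = 2601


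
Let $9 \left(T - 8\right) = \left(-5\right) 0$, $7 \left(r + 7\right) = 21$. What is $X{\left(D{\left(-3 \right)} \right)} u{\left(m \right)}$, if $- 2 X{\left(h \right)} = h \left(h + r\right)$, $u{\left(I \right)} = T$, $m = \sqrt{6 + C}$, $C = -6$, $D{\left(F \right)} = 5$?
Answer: $-20$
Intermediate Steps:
$r = -4$ ($r = -7 + \frac{1}{7} \cdot 21 = -7 + 3 = -4$)
$T = 8$ ($T = 8 + \frac{\left(-5\right) 0}{9} = 8 + \frac{1}{9} \cdot 0 = 8 + 0 = 8$)
$m = 0$ ($m = \sqrt{6 - 6} = \sqrt{0} = 0$)
$u{\left(I \right)} = 8$
$X{\left(h \right)} = - \frac{h \left(-4 + h\right)}{2}$ ($X{\left(h \right)} = - \frac{h \left(h - 4\right)}{2} = - \frac{h \left(-4 + h\right)}{2}$)
$X{\left(D{\left(-3 \right)} \right)} u{\left(m \right)} = \frac{1}{2} \cdot 5 \left(4 - 5\right) 8 = \frac{1}{2} \cdot 5 \left(-1\right) 8 = \left(- \frac{5}{2}\right) 8 = -20$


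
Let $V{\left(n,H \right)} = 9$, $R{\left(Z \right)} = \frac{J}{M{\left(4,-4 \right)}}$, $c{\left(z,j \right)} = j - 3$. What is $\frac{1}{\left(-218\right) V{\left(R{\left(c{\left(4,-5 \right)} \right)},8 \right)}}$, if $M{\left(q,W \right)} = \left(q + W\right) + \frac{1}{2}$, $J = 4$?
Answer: $- \frac{1}{1962} \approx -0.00050968$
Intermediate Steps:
$c{\left(z,j \right)} = -3 + j$
$M{\left(q,W \right)} = \frac{1}{2} + W + q$ ($M{\left(q,W \right)} = \left(W + q\right) + \frac{1}{2} = \frac{1}{2} + W + q$)
$R{\left(Z \right)} = 8$ ($R{\left(Z \right)} = \frac{4}{\frac{1}{2} - 4 + 4} = 4 \frac{1}{\frac{1}{2}} = 4 \cdot 2 = 8$)
$\frac{1}{\left(-218\right) V{\left(R{\left(c{\left(4,-5 \right)} \right)},8 \right)}} = \frac{1}{\left(-218\right) 9} = \frac{1}{-1962} = - \frac{1}{1962}$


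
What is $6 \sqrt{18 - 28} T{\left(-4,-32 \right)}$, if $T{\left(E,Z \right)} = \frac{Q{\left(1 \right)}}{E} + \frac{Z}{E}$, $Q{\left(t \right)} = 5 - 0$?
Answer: $\frac{81 i \sqrt{10}}{2} \approx 128.07 i$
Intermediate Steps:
$Q{\left(t \right)} = 5$ ($Q{\left(t \right)} = 5 + 0 = 5$)
$T{\left(E,Z \right)} = \frac{5}{E} + \frac{Z}{E}$
$6 \sqrt{18 - 28} T{\left(-4,-32 \right)} = 6 \sqrt{18 - 28} \frac{5 - 32}{-4} = 6 \sqrt{-10} \left(\left(- \frac{1}{4}\right) \left(-27\right)\right) = 6 i \sqrt{10} \cdot \frac{27}{4} = \frac{81 i \sqrt{10}}{2}$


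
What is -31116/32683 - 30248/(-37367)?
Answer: -174116188/1221265661 ≈ -0.14257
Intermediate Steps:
-31116/32683 - 30248/(-37367) = -31116*1/32683 - 30248*(-1/37367) = -31116/32683 + 30248/37367 = -174116188/1221265661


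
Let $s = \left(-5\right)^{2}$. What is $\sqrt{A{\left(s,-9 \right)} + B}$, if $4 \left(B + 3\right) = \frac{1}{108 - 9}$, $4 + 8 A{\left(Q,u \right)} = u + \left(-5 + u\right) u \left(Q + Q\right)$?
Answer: $\frac{\sqrt{13640858}}{132} \approx 27.98$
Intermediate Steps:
$s = 25$
$A{\left(Q,u \right)} = - \frac{1}{2} + \frac{u}{8} + \frac{Q u \left(-5 + u\right)}{4}$ ($A{\left(Q,u \right)} = - \frac{1}{2} + \frac{u + \left(-5 + u\right) u \left(Q + Q\right)}{8} = - \frac{1}{2} + \frac{u + \left(-5 + u\right) u 2 Q}{8} = - \frac{1}{2} + \frac{u + \left(-5 + u\right) 2 Q u}{8} = - \frac{1}{2} + \frac{u + 2 Q u \left(-5 + u\right)}{8} = - \frac{1}{2} + \left(\frac{u}{8} + \frac{Q u \left(-5 + u\right)}{4}\right) = - \frac{1}{2} + \frac{u}{8} + \frac{Q u \left(-5 + u\right)}{4}$)
$B = - \frac{1187}{396}$ ($B = -3 + \frac{1}{4 \left(108 - 9\right)} = -3 + \frac{1}{4 \cdot 99} = -3 + \frac{1}{4} \cdot \frac{1}{99} = -3 + \frac{1}{396} = - \frac{1187}{396} \approx -2.9975$)
$\sqrt{A{\left(s,-9 \right)} + B} = \sqrt{\left(- \frac{1}{2} + \frac{1}{8} \left(-9\right) - \frac{125}{4} \left(-9\right) + \frac{1}{4} \cdot 25 \left(-9\right)^{2}\right) - \frac{1187}{396}} = \sqrt{\left(- \frac{1}{2} - \frac{9}{8} + \frac{1125}{4} + \frac{1}{4} \cdot 25 \cdot 81\right) - \frac{1187}{396}} = \sqrt{\left(- \frac{1}{2} - \frac{9}{8} + \frac{1125}{4} + \frac{2025}{4}\right) - \frac{1187}{396}} = \sqrt{\frac{6287}{8} - \frac{1187}{396}} = \sqrt{\frac{620039}{792}} = \frac{\sqrt{13640858}}{132}$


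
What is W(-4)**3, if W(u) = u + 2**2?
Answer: 0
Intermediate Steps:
W(u) = 4 + u (W(u) = u + 4 = 4 + u)
W(-4)**3 = (4 - 4)**3 = 0**3 = 0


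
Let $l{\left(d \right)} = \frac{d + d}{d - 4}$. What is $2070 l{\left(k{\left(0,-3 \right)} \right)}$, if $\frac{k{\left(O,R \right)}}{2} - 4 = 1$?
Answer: $6900$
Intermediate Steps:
$k{\left(O,R \right)} = 10$ ($k{\left(O,R \right)} = 8 + 2 \cdot 1 = 8 + 2 = 10$)
$l{\left(d \right)} = \frac{2 d}{-4 + d}$
$2070 l{\left(k{\left(0,-3 \right)} \right)} = 2070 \cdot 2 \cdot 10 \frac{1}{-4 + 10} = 2070 \cdot 2 \cdot 10 \cdot \frac{1}{6} = 2070 \cdot \frac{10}{3} = 6900$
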